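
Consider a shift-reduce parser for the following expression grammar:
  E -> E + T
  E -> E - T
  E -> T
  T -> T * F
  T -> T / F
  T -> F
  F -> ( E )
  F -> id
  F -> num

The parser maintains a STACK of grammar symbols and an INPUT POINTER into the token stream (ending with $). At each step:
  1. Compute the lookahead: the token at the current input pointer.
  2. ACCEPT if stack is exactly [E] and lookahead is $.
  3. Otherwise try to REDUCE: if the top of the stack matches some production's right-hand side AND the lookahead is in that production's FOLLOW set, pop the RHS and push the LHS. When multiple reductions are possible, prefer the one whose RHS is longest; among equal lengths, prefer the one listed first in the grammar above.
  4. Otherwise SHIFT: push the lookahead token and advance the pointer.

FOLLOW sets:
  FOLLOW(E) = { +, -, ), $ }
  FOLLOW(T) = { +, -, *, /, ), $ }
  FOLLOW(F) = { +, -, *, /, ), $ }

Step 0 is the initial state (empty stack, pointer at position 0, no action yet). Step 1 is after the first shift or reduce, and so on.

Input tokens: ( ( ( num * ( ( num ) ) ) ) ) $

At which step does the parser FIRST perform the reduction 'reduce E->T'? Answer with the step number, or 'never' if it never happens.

Step 1: shift (. Stack=[(] ptr=1 lookahead=( remaining=[( ( num * ( ( num ) ) ) ) ) $]
Step 2: shift (. Stack=[( (] ptr=2 lookahead=( remaining=[( num * ( ( num ) ) ) ) ) $]
Step 3: shift (. Stack=[( ( (] ptr=3 lookahead=num remaining=[num * ( ( num ) ) ) ) ) $]
Step 4: shift num. Stack=[( ( ( num] ptr=4 lookahead=* remaining=[* ( ( num ) ) ) ) ) $]
Step 5: reduce F->num. Stack=[( ( ( F] ptr=4 lookahead=* remaining=[* ( ( num ) ) ) ) ) $]
Step 6: reduce T->F. Stack=[( ( ( T] ptr=4 lookahead=* remaining=[* ( ( num ) ) ) ) ) $]
Step 7: shift *. Stack=[( ( ( T *] ptr=5 lookahead=( remaining=[( ( num ) ) ) ) ) $]
Step 8: shift (. Stack=[( ( ( T * (] ptr=6 lookahead=( remaining=[( num ) ) ) ) ) $]
Step 9: shift (. Stack=[( ( ( T * ( (] ptr=7 lookahead=num remaining=[num ) ) ) ) ) $]
Step 10: shift num. Stack=[( ( ( T * ( ( num] ptr=8 lookahead=) remaining=[) ) ) ) ) $]
Step 11: reduce F->num. Stack=[( ( ( T * ( ( F] ptr=8 lookahead=) remaining=[) ) ) ) ) $]
Step 12: reduce T->F. Stack=[( ( ( T * ( ( T] ptr=8 lookahead=) remaining=[) ) ) ) ) $]
Step 13: reduce E->T. Stack=[( ( ( T * ( ( E] ptr=8 lookahead=) remaining=[) ) ) ) ) $]

Answer: 13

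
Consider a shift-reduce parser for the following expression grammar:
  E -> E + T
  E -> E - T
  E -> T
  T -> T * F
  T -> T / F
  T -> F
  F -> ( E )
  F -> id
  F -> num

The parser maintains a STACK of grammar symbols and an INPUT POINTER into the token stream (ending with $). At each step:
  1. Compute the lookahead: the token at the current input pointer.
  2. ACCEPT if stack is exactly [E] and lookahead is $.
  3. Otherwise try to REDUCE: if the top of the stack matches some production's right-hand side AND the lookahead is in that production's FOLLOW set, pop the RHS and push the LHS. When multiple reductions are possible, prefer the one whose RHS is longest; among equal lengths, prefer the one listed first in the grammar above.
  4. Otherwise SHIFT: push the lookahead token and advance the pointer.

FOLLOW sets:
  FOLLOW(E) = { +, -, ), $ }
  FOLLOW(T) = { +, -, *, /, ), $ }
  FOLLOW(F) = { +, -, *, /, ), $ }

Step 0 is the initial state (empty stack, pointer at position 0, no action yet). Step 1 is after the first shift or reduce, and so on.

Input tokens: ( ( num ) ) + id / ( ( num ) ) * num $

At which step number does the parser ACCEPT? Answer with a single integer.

Step 1: shift (. Stack=[(] ptr=1 lookahead=( remaining=[( num ) ) + id / ( ( num ) ) * num $]
Step 2: shift (. Stack=[( (] ptr=2 lookahead=num remaining=[num ) ) + id / ( ( num ) ) * num $]
Step 3: shift num. Stack=[( ( num] ptr=3 lookahead=) remaining=[) ) + id / ( ( num ) ) * num $]
Step 4: reduce F->num. Stack=[( ( F] ptr=3 lookahead=) remaining=[) ) + id / ( ( num ) ) * num $]
Step 5: reduce T->F. Stack=[( ( T] ptr=3 lookahead=) remaining=[) ) + id / ( ( num ) ) * num $]
Step 6: reduce E->T. Stack=[( ( E] ptr=3 lookahead=) remaining=[) ) + id / ( ( num ) ) * num $]
Step 7: shift ). Stack=[( ( E )] ptr=4 lookahead=) remaining=[) + id / ( ( num ) ) * num $]
Step 8: reduce F->( E ). Stack=[( F] ptr=4 lookahead=) remaining=[) + id / ( ( num ) ) * num $]
Step 9: reduce T->F. Stack=[( T] ptr=4 lookahead=) remaining=[) + id / ( ( num ) ) * num $]
Step 10: reduce E->T. Stack=[( E] ptr=4 lookahead=) remaining=[) + id / ( ( num ) ) * num $]
Step 11: shift ). Stack=[( E )] ptr=5 lookahead=+ remaining=[+ id / ( ( num ) ) * num $]
Step 12: reduce F->( E ). Stack=[F] ptr=5 lookahead=+ remaining=[+ id / ( ( num ) ) * num $]
Step 13: reduce T->F. Stack=[T] ptr=5 lookahead=+ remaining=[+ id / ( ( num ) ) * num $]
Step 14: reduce E->T. Stack=[E] ptr=5 lookahead=+ remaining=[+ id / ( ( num ) ) * num $]
Step 15: shift +. Stack=[E +] ptr=6 lookahead=id remaining=[id / ( ( num ) ) * num $]
Step 16: shift id. Stack=[E + id] ptr=7 lookahead=/ remaining=[/ ( ( num ) ) * num $]
Step 17: reduce F->id. Stack=[E + F] ptr=7 lookahead=/ remaining=[/ ( ( num ) ) * num $]
Step 18: reduce T->F. Stack=[E + T] ptr=7 lookahead=/ remaining=[/ ( ( num ) ) * num $]
Step 19: shift /. Stack=[E + T /] ptr=8 lookahead=( remaining=[( ( num ) ) * num $]
Step 20: shift (. Stack=[E + T / (] ptr=9 lookahead=( remaining=[( num ) ) * num $]
Step 21: shift (. Stack=[E + T / ( (] ptr=10 lookahead=num remaining=[num ) ) * num $]
Step 22: shift num. Stack=[E + T / ( ( num] ptr=11 lookahead=) remaining=[) ) * num $]
Step 23: reduce F->num. Stack=[E + T / ( ( F] ptr=11 lookahead=) remaining=[) ) * num $]
Step 24: reduce T->F. Stack=[E + T / ( ( T] ptr=11 lookahead=) remaining=[) ) * num $]
Step 25: reduce E->T. Stack=[E + T / ( ( E] ptr=11 lookahead=) remaining=[) ) * num $]
Step 26: shift ). Stack=[E + T / ( ( E )] ptr=12 lookahead=) remaining=[) * num $]
Step 27: reduce F->( E ). Stack=[E + T / ( F] ptr=12 lookahead=) remaining=[) * num $]
Step 28: reduce T->F. Stack=[E + T / ( T] ptr=12 lookahead=) remaining=[) * num $]
Step 29: reduce E->T. Stack=[E + T / ( E] ptr=12 lookahead=) remaining=[) * num $]
Step 30: shift ). Stack=[E + T / ( E )] ptr=13 lookahead=* remaining=[* num $]
Step 31: reduce F->( E ). Stack=[E + T / F] ptr=13 lookahead=* remaining=[* num $]
Step 32: reduce T->T / F. Stack=[E + T] ptr=13 lookahead=* remaining=[* num $]
Step 33: shift *. Stack=[E + T *] ptr=14 lookahead=num remaining=[num $]
Step 34: shift num. Stack=[E + T * num] ptr=15 lookahead=$ remaining=[$]
Step 35: reduce F->num. Stack=[E + T * F] ptr=15 lookahead=$ remaining=[$]
Step 36: reduce T->T * F. Stack=[E + T] ptr=15 lookahead=$ remaining=[$]
Step 37: reduce E->E + T. Stack=[E] ptr=15 lookahead=$ remaining=[$]
Step 38: accept. Stack=[E] ptr=15 lookahead=$ remaining=[$]

Answer: 38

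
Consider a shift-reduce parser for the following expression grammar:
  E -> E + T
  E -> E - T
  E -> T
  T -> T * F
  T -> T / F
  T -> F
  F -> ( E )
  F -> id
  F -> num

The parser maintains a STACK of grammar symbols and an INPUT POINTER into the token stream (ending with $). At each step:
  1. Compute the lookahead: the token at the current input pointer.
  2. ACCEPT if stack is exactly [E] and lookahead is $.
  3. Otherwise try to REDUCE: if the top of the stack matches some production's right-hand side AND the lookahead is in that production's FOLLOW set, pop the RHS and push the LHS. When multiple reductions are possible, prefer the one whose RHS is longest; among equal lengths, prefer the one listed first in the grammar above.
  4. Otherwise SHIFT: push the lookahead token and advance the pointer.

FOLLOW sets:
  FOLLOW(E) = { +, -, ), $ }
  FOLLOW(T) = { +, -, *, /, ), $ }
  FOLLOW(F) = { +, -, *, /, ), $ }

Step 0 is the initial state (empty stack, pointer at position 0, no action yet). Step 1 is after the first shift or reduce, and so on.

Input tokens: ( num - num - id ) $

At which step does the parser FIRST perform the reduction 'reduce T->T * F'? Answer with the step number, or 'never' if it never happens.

Answer: never

Derivation:
Step 1: shift (. Stack=[(] ptr=1 lookahead=num remaining=[num - num - id ) $]
Step 2: shift num. Stack=[( num] ptr=2 lookahead=- remaining=[- num - id ) $]
Step 3: reduce F->num. Stack=[( F] ptr=2 lookahead=- remaining=[- num - id ) $]
Step 4: reduce T->F. Stack=[( T] ptr=2 lookahead=- remaining=[- num - id ) $]
Step 5: reduce E->T. Stack=[( E] ptr=2 lookahead=- remaining=[- num - id ) $]
Step 6: shift -. Stack=[( E -] ptr=3 lookahead=num remaining=[num - id ) $]
Step 7: shift num. Stack=[( E - num] ptr=4 lookahead=- remaining=[- id ) $]
Step 8: reduce F->num. Stack=[( E - F] ptr=4 lookahead=- remaining=[- id ) $]
Step 9: reduce T->F. Stack=[( E - T] ptr=4 lookahead=- remaining=[- id ) $]
Step 10: reduce E->E - T. Stack=[( E] ptr=4 lookahead=- remaining=[- id ) $]
Step 11: shift -. Stack=[( E -] ptr=5 lookahead=id remaining=[id ) $]
Step 12: shift id. Stack=[( E - id] ptr=6 lookahead=) remaining=[) $]
Step 13: reduce F->id. Stack=[( E - F] ptr=6 lookahead=) remaining=[) $]
Step 14: reduce T->F. Stack=[( E - T] ptr=6 lookahead=) remaining=[) $]
Step 15: reduce E->E - T. Stack=[( E] ptr=6 lookahead=) remaining=[) $]
Step 16: shift ). Stack=[( E )] ptr=7 lookahead=$ remaining=[$]
Step 17: reduce F->( E ). Stack=[F] ptr=7 lookahead=$ remaining=[$]
Step 18: reduce T->F. Stack=[T] ptr=7 lookahead=$ remaining=[$]
Step 19: reduce E->T. Stack=[E] ptr=7 lookahead=$ remaining=[$]
Step 20: accept. Stack=[E] ptr=7 lookahead=$ remaining=[$]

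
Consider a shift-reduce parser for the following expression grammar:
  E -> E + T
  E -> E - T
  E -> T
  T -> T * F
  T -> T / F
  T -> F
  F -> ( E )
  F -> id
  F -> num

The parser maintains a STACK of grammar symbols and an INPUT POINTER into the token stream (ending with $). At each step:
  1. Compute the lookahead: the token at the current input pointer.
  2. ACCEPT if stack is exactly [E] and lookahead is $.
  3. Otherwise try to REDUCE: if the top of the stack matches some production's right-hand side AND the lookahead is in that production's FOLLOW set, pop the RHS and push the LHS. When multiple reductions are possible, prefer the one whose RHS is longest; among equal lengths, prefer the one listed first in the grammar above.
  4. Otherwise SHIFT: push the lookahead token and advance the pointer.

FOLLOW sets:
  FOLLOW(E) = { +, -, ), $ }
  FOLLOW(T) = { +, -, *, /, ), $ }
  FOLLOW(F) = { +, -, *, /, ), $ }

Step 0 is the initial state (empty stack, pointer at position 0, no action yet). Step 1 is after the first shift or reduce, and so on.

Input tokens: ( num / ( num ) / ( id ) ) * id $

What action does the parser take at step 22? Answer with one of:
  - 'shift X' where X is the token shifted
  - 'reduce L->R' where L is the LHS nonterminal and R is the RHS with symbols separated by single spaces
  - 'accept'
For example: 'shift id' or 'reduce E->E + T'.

Answer: reduce T->T / F

Derivation:
Step 1: shift (. Stack=[(] ptr=1 lookahead=num remaining=[num / ( num ) / ( id ) ) * id $]
Step 2: shift num. Stack=[( num] ptr=2 lookahead=/ remaining=[/ ( num ) / ( id ) ) * id $]
Step 3: reduce F->num. Stack=[( F] ptr=2 lookahead=/ remaining=[/ ( num ) / ( id ) ) * id $]
Step 4: reduce T->F. Stack=[( T] ptr=2 lookahead=/ remaining=[/ ( num ) / ( id ) ) * id $]
Step 5: shift /. Stack=[( T /] ptr=3 lookahead=( remaining=[( num ) / ( id ) ) * id $]
Step 6: shift (. Stack=[( T / (] ptr=4 lookahead=num remaining=[num ) / ( id ) ) * id $]
Step 7: shift num. Stack=[( T / ( num] ptr=5 lookahead=) remaining=[) / ( id ) ) * id $]
Step 8: reduce F->num. Stack=[( T / ( F] ptr=5 lookahead=) remaining=[) / ( id ) ) * id $]
Step 9: reduce T->F. Stack=[( T / ( T] ptr=5 lookahead=) remaining=[) / ( id ) ) * id $]
Step 10: reduce E->T. Stack=[( T / ( E] ptr=5 lookahead=) remaining=[) / ( id ) ) * id $]
Step 11: shift ). Stack=[( T / ( E )] ptr=6 lookahead=/ remaining=[/ ( id ) ) * id $]
Step 12: reduce F->( E ). Stack=[( T / F] ptr=6 lookahead=/ remaining=[/ ( id ) ) * id $]
Step 13: reduce T->T / F. Stack=[( T] ptr=6 lookahead=/ remaining=[/ ( id ) ) * id $]
Step 14: shift /. Stack=[( T /] ptr=7 lookahead=( remaining=[( id ) ) * id $]
Step 15: shift (. Stack=[( T / (] ptr=8 lookahead=id remaining=[id ) ) * id $]
Step 16: shift id. Stack=[( T / ( id] ptr=9 lookahead=) remaining=[) ) * id $]
Step 17: reduce F->id. Stack=[( T / ( F] ptr=9 lookahead=) remaining=[) ) * id $]
Step 18: reduce T->F. Stack=[( T / ( T] ptr=9 lookahead=) remaining=[) ) * id $]
Step 19: reduce E->T. Stack=[( T / ( E] ptr=9 lookahead=) remaining=[) ) * id $]
Step 20: shift ). Stack=[( T / ( E )] ptr=10 lookahead=) remaining=[) * id $]
Step 21: reduce F->( E ). Stack=[( T / F] ptr=10 lookahead=) remaining=[) * id $]
Step 22: reduce T->T / F. Stack=[( T] ptr=10 lookahead=) remaining=[) * id $]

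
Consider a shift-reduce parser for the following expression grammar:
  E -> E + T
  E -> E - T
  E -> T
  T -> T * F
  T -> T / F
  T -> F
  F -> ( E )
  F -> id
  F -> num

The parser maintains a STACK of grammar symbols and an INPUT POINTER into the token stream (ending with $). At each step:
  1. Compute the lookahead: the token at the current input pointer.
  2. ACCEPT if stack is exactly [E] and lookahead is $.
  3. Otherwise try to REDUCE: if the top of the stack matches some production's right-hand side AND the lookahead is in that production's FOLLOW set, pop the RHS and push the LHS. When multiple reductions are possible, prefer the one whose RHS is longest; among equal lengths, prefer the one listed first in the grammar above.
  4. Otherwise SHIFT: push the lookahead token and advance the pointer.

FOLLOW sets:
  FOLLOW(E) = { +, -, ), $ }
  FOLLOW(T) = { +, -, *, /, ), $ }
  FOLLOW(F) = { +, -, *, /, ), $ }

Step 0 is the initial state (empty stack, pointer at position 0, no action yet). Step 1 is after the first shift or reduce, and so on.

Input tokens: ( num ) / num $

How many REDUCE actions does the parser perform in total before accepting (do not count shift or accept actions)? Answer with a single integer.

Answer: 8

Derivation:
Step 1: shift (. Stack=[(] ptr=1 lookahead=num remaining=[num ) / num $]
Step 2: shift num. Stack=[( num] ptr=2 lookahead=) remaining=[) / num $]
Step 3: reduce F->num. Stack=[( F] ptr=2 lookahead=) remaining=[) / num $]
Step 4: reduce T->F. Stack=[( T] ptr=2 lookahead=) remaining=[) / num $]
Step 5: reduce E->T. Stack=[( E] ptr=2 lookahead=) remaining=[) / num $]
Step 6: shift ). Stack=[( E )] ptr=3 lookahead=/ remaining=[/ num $]
Step 7: reduce F->( E ). Stack=[F] ptr=3 lookahead=/ remaining=[/ num $]
Step 8: reduce T->F. Stack=[T] ptr=3 lookahead=/ remaining=[/ num $]
Step 9: shift /. Stack=[T /] ptr=4 lookahead=num remaining=[num $]
Step 10: shift num. Stack=[T / num] ptr=5 lookahead=$ remaining=[$]
Step 11: reduce F->num. Stack=[T / F] ptr=5 lookahead=$ remaining=[$]
Step 12: reduce T->T / F. Stack=[T] ptr=5 lookahead=$ remaining=[$]
Step 13: reduce E->T. Stack=[E] ptr=5 lookahead=$ remaining=[$]
Step 14: accept. Stack=[E] ptr=5 lookahead=$ remaining=[$]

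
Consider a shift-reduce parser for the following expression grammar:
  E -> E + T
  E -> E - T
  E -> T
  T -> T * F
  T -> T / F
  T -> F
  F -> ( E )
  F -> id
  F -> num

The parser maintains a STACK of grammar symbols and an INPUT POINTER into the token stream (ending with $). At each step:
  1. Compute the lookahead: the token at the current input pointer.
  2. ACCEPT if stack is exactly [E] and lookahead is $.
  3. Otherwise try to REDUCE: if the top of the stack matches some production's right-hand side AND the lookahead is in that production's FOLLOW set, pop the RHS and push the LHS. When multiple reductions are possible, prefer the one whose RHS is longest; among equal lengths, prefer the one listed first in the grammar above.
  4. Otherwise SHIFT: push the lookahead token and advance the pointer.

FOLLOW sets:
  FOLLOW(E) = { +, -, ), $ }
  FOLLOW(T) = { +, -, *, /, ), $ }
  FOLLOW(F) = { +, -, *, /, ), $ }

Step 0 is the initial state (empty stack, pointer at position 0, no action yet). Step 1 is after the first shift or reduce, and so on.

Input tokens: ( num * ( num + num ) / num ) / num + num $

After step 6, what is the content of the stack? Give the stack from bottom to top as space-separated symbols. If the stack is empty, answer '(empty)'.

Step 1: shift (. Stack=[(] ptr=1 lookahead=num remaining=[num * ( num + num ) / num ) / num + num $]
Step 2: shift num. Stack=[( num] ptr=2 lookahead=* remaining=[* ( num + num ) / num ) / num + num $]
Step 3: reduce F->num. Stack=[( F] ptr=2 lookahead=* remaining=[* ( num + num ) / num ) / num + num $]
Step 4: reduce T->F. Stack=[( T] ptr=2 lookahead=* remaining=[* ( num + num ) / num ) / num + num $]
Step 5: shift *. Stack=[( T *] ptr=3 lookahead=( remaining=[( num + num ) / num ) / num + num $]
Step 6: shift (. Stack=[( T * (] ptr=4 lookahead=num remaining=[num + num ) / num ) / num + num $]

Answer: ( T * (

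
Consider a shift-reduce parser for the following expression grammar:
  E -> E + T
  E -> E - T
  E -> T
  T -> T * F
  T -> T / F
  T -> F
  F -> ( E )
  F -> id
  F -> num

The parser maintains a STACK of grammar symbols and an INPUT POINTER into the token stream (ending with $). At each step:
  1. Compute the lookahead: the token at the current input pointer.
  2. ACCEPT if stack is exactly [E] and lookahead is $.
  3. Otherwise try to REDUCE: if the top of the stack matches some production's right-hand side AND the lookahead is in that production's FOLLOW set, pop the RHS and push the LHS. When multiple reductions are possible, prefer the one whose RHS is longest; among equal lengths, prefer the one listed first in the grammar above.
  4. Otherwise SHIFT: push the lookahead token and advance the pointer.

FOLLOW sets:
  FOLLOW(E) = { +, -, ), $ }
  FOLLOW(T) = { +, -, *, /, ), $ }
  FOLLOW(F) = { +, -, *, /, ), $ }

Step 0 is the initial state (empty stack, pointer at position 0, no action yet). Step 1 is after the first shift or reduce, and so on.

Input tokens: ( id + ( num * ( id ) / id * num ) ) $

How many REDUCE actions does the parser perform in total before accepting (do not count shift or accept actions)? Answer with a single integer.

Step 1: shift (. Stack=[(] ptr=1 lookahead=id remaining=[id + ( num * ( id ) / id * num ) ) $]
Step 2: shift id. Stack=[( id] ptr=2 lookahead=+ remaining=[+ ( num * ( id ) / id * num ) ) $]
Step 3: reduce F->id. Stack=[( F] ptr=2 lookahead=+ remaining=[+ ( num * ( id ) / id * num ) ) $]
Step 4: reduce T->F. Stack=[( T] ptr=2 lookahead=+ remaining=[+ ( num * ( id ) / id * num ) ) $]
Step 5: reduce E->T. Stack=[( E] ptr=2 lookahead=+ remaining=[+ ( num * ( id ) / id * num ) ) $]
Step 6: shift +. Stack=[( E +] ptr=3 lookahead=( remaining=[( num * ( id ) / id * num ) ) $]
Step 7: shift (. Stack=[( E + (] ptr=4 lookahead=num remaining=[num * ( id ) / id * num ) ) $]
Step 8: shift num. Stack=[( E + ( num] ptr=5 lookahead=* remaining=[* ( id ) / id * num ) ) $]
Step 9: reduce F->num. Stack=[( E + ( F] ptr=5 lookahead=* remaining=[* ( id ) / id * num ) ) $]
Step 10: reduce T->F. Stack=[( E + ( T] ptr=5 lookahead=* remaining=[* ( id ) / id * num ) ) $]
Step 11: shift *. Stack=[( E + ( T *] ptr=6 lookahead=( remaining=[( id ) / id * num ) ) $]
Step 12: shift (. Stack=[( E + ( T * (] ptr=7 lookahead=id remaining=[id ) / id * num ) ) $]
Step 13: shift id. Stack=[( E + ( T * ( id] ptr=8 lookahead=) remaining=[) / id * num ) ) $]
Step 14: reduce F->id. Stack=[( E + ( T * ( F] ptr=8 lookahead=) remaining=[) / id * num ) ) $]
Step 15: reduce T->F. Stack=[( E + ( T * ( T] ptr=8 lookahead=) remaining=[) / id * num ) ) $]
Step 16: reduce E->T. Stack=[( E + ( T * ( E] ptr=8 lookahead=) remaining=[) / id * num ) ) $]
Step 17: shift ). Stack=[( E + ( T * ( E )] ptr=9 lookahead=/ remaining=[/ id * num ) ) $]
Step 18: reduce F->( E ). Stack=[( E + ( T * F] ptr=9 lookahead=/ remaining=[/ id * num ) ) $]
Step 19: reduce T->T * F. Stack=[( E + ( T] ptr=9 lookahead=/ remaining=[/ id * num ) ) $]
Step 20: shift /. Stack=[( E + ( T /] ptr=10 lookahead=id remaining=[id * num ) ) $]
Step 21: shift id. Stack=[( E + ( T / id] ptr=11 lookahead=* remaining=[* num ) ) $]
Step 22: reduce F->id. Stack=[( E + ( T / F] ptr=11 lookahead=* remaining=[* num ) ) $]
Step 23: reduce T->T / F. Stack=[( E + ( T] ptr=11 lookahead=* remaining=[* num ) ) $]
Step 24: shift *. Stack=[( E + ( T *] ptr=12 lookahead=num remaining=[num ) ) $]
Step 25: shift num. Stack=[( E + ( T * num] ptr=13 lookahead=) remaining=[) ) $]
Step 26: reduce F->num. Stack=[( E + ( T * F] ptr=13 lookahead=) remaining=[) ) $]
Step 27: reduce T->T * F. Stack=[( E + ( T] ptr=13 lookahead=) remaining=[) ) $]
Step 28: reduce E->T. Stack=[( E + ( E] ptr=13 lookahead=) remaining=[) ) $]
Step 29: shift ). Stack=[( E + ( E )] ptr=14 lookahead=) remaining=[) $]
Step 30: reduce F->( E ). Stack=[( E + F] ptr=14 lookahead=) remaining=[) $]
Step 31: reduce T->F. Stack=[( E + T] ptr=14 lookahead=) remaining=[) $]
Step 32: reduce E->E + T. Stack=[( E] ptr=14 lookahead=) remaining=[) $]
Step 33: shift ). Stack=[( E )] ptr=15 lookahead=$ remaining=[$]
Step 34: reduce F->( E ). Stack=[F] ptr=15 lookahead=$ remaining=[$]
Step 35: reduce T->F. Stack=[T] ptr=15 lookahead=$ remaining=[$]
Step 36: reduce E->T. Stack=[E] ptr=15 lookahead=$ remaining=[$]
Step 37: accept. Stack=[E] ptr=15 lookahead=$ remaining=[$]

Answer: 21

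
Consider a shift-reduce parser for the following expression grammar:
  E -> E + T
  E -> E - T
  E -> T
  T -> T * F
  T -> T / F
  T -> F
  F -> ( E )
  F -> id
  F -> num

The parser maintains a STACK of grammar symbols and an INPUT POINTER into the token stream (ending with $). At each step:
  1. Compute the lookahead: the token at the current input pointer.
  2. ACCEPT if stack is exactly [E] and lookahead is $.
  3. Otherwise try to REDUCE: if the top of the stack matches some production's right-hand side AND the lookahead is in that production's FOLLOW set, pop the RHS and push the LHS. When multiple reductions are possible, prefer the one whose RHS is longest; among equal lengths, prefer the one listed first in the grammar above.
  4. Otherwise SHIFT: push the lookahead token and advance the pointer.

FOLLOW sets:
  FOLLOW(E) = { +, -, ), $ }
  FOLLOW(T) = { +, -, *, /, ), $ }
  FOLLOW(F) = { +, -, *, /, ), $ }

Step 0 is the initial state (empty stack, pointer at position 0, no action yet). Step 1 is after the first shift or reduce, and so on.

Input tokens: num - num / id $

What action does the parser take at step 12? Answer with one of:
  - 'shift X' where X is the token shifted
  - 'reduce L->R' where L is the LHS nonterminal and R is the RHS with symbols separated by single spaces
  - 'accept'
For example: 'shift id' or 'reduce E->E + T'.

Answer: reduce T->T / F

Derivation:
Step 1: shift num. Stack=[num] ptr=1 lookahead=- remaining=[- num / id $]
Step 2: reduce F->num. Stack=[F] ptr=1 lookahead=- remaining=[- num / id $]
Step 3: reduce T->F. Stack=[T] ptr=1 lookahead=- remaining=[- num / id $]
Step 4: reduce E->T. Stack=[E] ptr=1 lookahead=- remaining=[- num / id $]
Step 5: shift -. Stack=[E -] ptr=2 lookahead=num remaining=[num / id $]
Step 6: shift num. Stack=[E - num] ptr=3 lookahead=/ remaining=[/ id $]
Step 7: reduce F->num. Stack=[E - F] ptr=3 lookahead=/ remaining=[/ id $]
Step 8: reduce T->F. Stack=[E - T] ptr=3 lookahead=/ remaining=[/ id $]
Step 9: shift /. Stack=[E - T /] ptr=4 lookahead=id remaining=[id $]
Step 10: shift id. Stack=[E - T / id] ptr=5 lookahead=$ remaining=[$]
Step 11: reduce F->id. Stack=[E - T / F] ptr=5 lookahead=$ remaining=[$]
Step 12: reduce T->T / F. Stack=[E - T] ptr=5 lookahead=$ remaining=[$]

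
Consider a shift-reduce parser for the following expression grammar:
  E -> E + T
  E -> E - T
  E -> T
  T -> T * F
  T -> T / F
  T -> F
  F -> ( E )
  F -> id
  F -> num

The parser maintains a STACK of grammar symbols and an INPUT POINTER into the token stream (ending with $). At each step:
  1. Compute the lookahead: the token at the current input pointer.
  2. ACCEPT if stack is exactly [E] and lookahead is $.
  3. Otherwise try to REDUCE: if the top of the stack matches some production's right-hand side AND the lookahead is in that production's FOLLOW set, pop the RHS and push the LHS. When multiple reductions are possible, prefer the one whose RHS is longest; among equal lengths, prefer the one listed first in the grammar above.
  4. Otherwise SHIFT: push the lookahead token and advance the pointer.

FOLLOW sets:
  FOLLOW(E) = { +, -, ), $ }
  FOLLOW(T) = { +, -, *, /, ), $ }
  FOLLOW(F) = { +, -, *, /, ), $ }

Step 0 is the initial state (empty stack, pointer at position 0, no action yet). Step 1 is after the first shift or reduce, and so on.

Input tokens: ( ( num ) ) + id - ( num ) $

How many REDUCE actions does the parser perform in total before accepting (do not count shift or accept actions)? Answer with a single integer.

Answer: 18

Derivation:
Step 1: shift (. Stack=[(] ptr=1 lookahead=( remaining=[( num ) ) + id - ( num ) $]
Step 2: shift (. Stack=[( (] ptr=2 lookahead=num remaining=[num ) ) + id - ( num ) $]
Step 3: shift num. Stack=[( ( num] ptr=3 lookahead=) remaining=[) ) + id - ( num ) $]
Step 4: reduce F->num. Stack=[( ( F] ptr=3 lookahead=) remaining=[) ) + id - ( num ) $]
Step 5: reduce T->F. Stack=[( ( T] ptr=3 lookahead=) remaining=[) ) + id - ( num ) $]
Step 6: reduce E->T. Stack=[( ( E] ptr=3 lookahead=) remaining=[) ) + id - ( num ) $]
Step 7: shift ). Stack=[( ( E )] ptr=4 lookahead=) remaining=[) + id - ( num ) $]
Step 8: reduce F->( E ). Stack=[( F] ptr=4 lookahead=) remaining=[) + id - ( num ) $]
Step 9: reduce T->F. Stack=[( T] ptr=4 lookahead=) remaining=[) + id - ( num ) $]
Step 10: reduce E->T. Stack=[( E] ptr=4 lookahead=) remaining=[) + id - ( num ) $]
Step 11: shift ). Stack=[( E )] ptr=5 lookahead=+ remaining=[+ id - ( num ) $]
Step 12: reduce F->( E ). Stack=[F] ptr=5 lookahead=+ remaining=[+ id - ( num ) $]
Step 13: reduce T->F. Stack=[T] ptr=5 lookahead=+ remaining=[+ id - ( num ) $]
Step 14: reduce E->T. Stack=[E] ptr=5 lookahead=+ remaining=[+ id - ( num ) $]
Step 15: shift +. Stack=[E +] ptr=6 lookahead=id remaining=[id - ( num ) $]
Step 16: shift id. Stack=[E + id] ptr=7 lookahead=- remaining=[- ( num ) $]
Step 17: reduce F->id. Stack=[E + F] ptr=7 lookahead=- remaining=[- ( num ) $]
Step 18: reduce T->F. Stack=[E + T] ptr=7 lookahead=- remaining=[- ( num ) $]
Step 19: reduce E->E + T. Stack=[E] ptr=7 lookahead=- remaining=[- ( num ) $]
Step 20: shift -. Stack=[E -] ptr=8 lookahead=( remaining=[( num ) $]
Step 21: shift (. Stack=[E - (] ptr=9 lookahead=num remaining=[num ) $]
Step 22: shift num. Stack=[E - ( num] ptr=10 lookahead=) remaining=[) $]
Step 23: reduce F->num. Stack=[E - ( F] ptr=10 lookahead=) remaining=[) $]
Step 24: reduce T->F. Stack=[E - ( T] ptr=10 lookahead=) remaining=[) $]
Step 25: reduce E->T. Stack=[E - ( E] ptr=10 lookahead=) remaining=[) $]
Step 26: shift ). Stack=[E - ( E )] ptr=11 lookahead=$ remaining=[$]
Step 27: reduce F->( E ). Stack=[E - F] ptr=11 lookahead=$ remaining=[$]
Step 28: reduce T->F. Stack=[E - T] ptr=11 lookahead=$ remaining=[$]
Step 29: reduce E->E - T. Stack=[E] ptr=11 lookahead=$ remaining=[$]
Step 30: accept. Stack=[E] ptr=11 lookahead=$ remaining=[$]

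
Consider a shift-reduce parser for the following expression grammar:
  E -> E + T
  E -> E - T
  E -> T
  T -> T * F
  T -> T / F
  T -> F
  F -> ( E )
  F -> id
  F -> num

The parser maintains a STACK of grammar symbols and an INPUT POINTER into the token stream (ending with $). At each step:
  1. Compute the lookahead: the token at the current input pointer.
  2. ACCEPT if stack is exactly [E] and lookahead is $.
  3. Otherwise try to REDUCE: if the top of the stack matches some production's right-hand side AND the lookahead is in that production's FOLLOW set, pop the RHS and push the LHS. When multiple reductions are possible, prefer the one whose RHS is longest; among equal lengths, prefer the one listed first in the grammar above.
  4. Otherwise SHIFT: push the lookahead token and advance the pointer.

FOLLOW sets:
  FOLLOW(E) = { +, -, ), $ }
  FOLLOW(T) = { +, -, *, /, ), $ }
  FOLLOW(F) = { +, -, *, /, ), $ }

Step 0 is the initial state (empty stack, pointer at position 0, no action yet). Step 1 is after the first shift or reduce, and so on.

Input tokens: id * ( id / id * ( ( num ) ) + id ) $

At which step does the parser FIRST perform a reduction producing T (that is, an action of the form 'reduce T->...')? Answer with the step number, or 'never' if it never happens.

Answer: 3

Derivation:
Step 1: shift id. Stack=[id] ptr=1 lookahead=* remaining=[* ( id / id * ( ( num ) ) + id ) $]
Step 2: reduce F->id. Stack=[F] ptr=1 lookahead=* remaining=[* ( id / id * ( ( num ) ) + id ) $]
Step 3: reduce T->F. Stack=[T] ptr=1 lookahead=* remaining=[* ( id / id * ( ( num ) ) + id ) $]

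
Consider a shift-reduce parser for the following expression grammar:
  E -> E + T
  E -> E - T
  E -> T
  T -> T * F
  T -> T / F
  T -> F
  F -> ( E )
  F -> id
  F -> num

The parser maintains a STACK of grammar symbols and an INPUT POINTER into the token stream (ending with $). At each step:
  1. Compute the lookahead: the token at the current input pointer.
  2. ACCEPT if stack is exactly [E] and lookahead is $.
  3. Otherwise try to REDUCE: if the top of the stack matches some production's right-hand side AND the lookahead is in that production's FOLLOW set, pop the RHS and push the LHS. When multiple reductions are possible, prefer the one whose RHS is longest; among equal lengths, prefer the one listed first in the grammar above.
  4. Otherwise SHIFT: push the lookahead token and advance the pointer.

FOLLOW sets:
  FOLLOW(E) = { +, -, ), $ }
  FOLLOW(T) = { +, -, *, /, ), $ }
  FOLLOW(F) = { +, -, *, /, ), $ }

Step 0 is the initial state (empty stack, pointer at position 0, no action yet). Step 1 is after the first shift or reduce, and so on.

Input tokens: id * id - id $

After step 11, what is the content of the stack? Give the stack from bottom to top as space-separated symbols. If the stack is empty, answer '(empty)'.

Step 1: shift id. Stack=[id] ptr=1 lookahead=* remaining=[* id - id $]
Step 2: reduce F->id. Stack=[F] ptr=1 lookahead=* remaining=[* id - id $]
Step 3: reduce T->F. Stack=[T] ptr=1 lookahead=* remaining=[* id - id $]
Step 4: shift *. Stack=[T *] ptr=2 lookahead=id remaining=[id - id $]
Step 5: shift id. Stack=[T * id] ptr=3 lookahead=- remaining=[- id $]
Step 6: reduce F->id. Stack=[T * F] ptr=3 lookahead=- remaining=[- id $]
Step 7: reduce T->T * F. Stack=[T] ptr=3 lookahead=- remaining=[- id $]
Step 8: reduce E->T. Stack=[E] ptr=3 lookahead=- remaining=[- id $]
Step 9: shift -. Stack=[E -] ptr=4 lookahead=id remaining=[id $]
Step 10: shift id. Stack=[E - id] ptr=5 lookahead=$ remaining=[$]
Step 11: reduce F->id. Stack=[E - F] ptr=5 lookahead=$ remaining=[$]

Answer: E - F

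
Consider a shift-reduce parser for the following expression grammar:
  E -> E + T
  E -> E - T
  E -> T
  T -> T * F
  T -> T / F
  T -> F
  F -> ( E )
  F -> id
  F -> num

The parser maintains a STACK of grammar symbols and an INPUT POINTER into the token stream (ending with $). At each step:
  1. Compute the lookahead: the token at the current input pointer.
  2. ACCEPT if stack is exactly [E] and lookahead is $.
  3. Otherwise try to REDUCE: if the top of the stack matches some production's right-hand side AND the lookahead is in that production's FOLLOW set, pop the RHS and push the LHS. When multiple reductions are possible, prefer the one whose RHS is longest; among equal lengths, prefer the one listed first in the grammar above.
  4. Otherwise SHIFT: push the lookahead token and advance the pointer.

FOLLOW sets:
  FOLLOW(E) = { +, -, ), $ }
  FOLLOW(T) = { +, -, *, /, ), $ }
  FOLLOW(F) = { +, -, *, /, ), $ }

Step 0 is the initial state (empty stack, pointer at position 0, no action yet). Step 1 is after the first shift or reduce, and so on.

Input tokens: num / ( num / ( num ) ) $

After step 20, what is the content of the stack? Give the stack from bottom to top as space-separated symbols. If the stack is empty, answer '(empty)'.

Step 1: shift num. Stack=[num] ptr=1 lookahead=/ remaining=[/ ( num / ( num ) ) $]
Step 2: reduce F->num. Stack=[F] ptr=1 lookahead=/ remaining=[/ ( num / ( num ) ) $]
Step 3: reduce T->F. Stack=[T] ptr=1 lookahead=/ remaining=[/ ( num / ( num ) ) $]
Step 4: shift /. Stack=[T /] ptr=2 lookahead=( remaining=[( num / ( num ) ) $]
Step 5: shift (. Stack=[T / (] ptr=3 lookahead=num remaining=[num / ( num ) ) $]
Step 6: shift num. Stack=[T / ( num] ptr=4 lookahead=/ remaining=[/ ( num ) ) $]
Step 7: reduce F->num. Stack=[T / ( F] ptr=4 lookahead=/ remaining=[/ ( num ) ) $]
Step 8: reduce T->F. Stack=[T / ( T] ptr=4 lookahead=/ remaining=[/ ( num ) ) $]
Step 9: shift /. Stack=[T / ( T /] ptr=5 lookahead=( remaining=[( num ) ) $]
Step 10: shift (. Stack=[T / ( T / (] ptr=6 lookahead=num remaining=[num ) ) $]
Step 11: shift num. Stack=[T / ( T / ( num] ptr=7 lookahead=) remaining=[) ) $]
Step 12: reduce F->num. Stack=[T / ( T / ( F] ptr=7 lookahead=) remaining=[) ) $]
Step 13: reduce T->F. Stack=[T / ( T / ( T] ptr=7 lookahead=) remaining=[) ) $]
Step 14: reduce E->T. Stack=[T / ( T / ( E] ptr=7 lookahead=) remaining=[) ) $]
Step 15: shift ). Stack=[T / ( T / ( E )] ptr=8 lookahead=) remaining=[) $]
Step 16: reduce F->( E ). Stack=[T / ( T / F] ptr=8 lookahead=) remaining=[) $]
Step 17: reduce T->T / F. Stack=[T / ( T] ptr=8 lookahead=) remaining=[) $]
Step 18: reduce E->T. Stack=[T / ( E] ptr=8 lookahead=) remaining=[) $]
Step 19: shift ). Stack=[T / ( E )] ptr=9 lookahead=$ remaining=[$]
Step 20: reduce F->( E ). Stack=[T / F] ptr=9 lookahead=$ remaining=[$]

Answer: T / F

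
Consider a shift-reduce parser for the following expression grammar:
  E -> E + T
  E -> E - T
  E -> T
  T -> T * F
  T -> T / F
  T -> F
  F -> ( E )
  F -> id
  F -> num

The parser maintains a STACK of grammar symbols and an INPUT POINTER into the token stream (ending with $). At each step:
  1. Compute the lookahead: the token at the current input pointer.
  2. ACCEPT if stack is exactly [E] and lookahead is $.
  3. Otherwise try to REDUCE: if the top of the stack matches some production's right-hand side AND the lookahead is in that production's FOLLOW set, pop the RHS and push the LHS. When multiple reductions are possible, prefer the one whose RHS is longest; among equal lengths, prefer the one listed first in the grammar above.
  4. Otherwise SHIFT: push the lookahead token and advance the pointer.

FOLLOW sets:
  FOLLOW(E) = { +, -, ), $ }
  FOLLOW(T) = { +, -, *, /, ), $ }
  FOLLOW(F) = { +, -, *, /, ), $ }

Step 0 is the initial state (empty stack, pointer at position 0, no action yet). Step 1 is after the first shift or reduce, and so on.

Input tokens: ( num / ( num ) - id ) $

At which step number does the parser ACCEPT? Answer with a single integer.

Step 1: shift (. Stack=[(] ptr=1 lookahead=num remaining=[num / ( num ) - id ) $]
Step 2: shift num. Stack=[( num] ptr=2 lookahead=/ remaining=[/ ( num ) - id ) $]
Step 3: reduce F->num. Stack=[( F] ptr=2 lookahead=/ remaining=[/ ( num ) - id ) $]
Step 4: reduce T->F. Stack=[( T] ptr=2 lookahead=/ remaining=[/ ( num ) - id ) $]
Step 5: shift /. Stack=[( T /] ptr=3 lookahead=( remaining=[( num ) - id ) $]
Step 6: shift (. Stack=[( T / (] ptr=4 lookahead=num remaining=[num ) - id ) $]
Step 7: shift num. Stack=[( T / ( num] ptr=5 lookahead=) remaining=[) - id ) $]
Step 8: reduce F->num. Stack=[( T / ( F] ptr=5 lookahead=) remaining=[) - id ) $]
Step 9: reduce T->F. Stack=[( T / ( T] ptr=5 lookahead=) remaining=[) - id ) $]
Step 10: reduce E->T. Stack=[( T / ( E] ptr=5 lookahead=) remaining=[) - id ) $]
Step 11: shift ). Stack=[( T / ( E )] ptr=6 lookahead=- remaining=[- id ) $]
Step 12: reduce F->( E ). Stack=[( T / F] ptr=6 lookahead=- remaining=[- id ) $]
Step 13: reduce T->T / F. Stack=[( T] ptr=6 lookahead=- remaining=[- id ) $]
Step 14: reduce E->T. Stack=[( E] ptr=6 lookahead=- remaining=[- id ) $]
Step 15: shift -. Stack=[( E -] ptr=7 lookahead=id remaining=[id ) $]
Step 16: shift id. Stack=[( E - id] ptr=8 lookahead=) remaining=[) $]
Step 17: reduce F->id. Stack=[( E - F] ptr=8 lookahead=) remaining=[) $]
Step 18: reduce T->F. Stack=[( E - T] ptr=8 lookahead=) remaining=[) $]
Step 19: reduce E->E - T. Stack=[( E] ptr=8 lookahead=) remaining=[) $]
Step 20: shift ). Stack=[( E )] ptr=9 lookahead=$ remaining=[$]
Step 21: reduce F->( E ). Stack=[F] ptr=9 lookahead=$ remaining=[$]
Step 22: reduce T->F. Stack=[T] ptr=9 lookahead=$ remaining=[$]
Step 23: reduce E->T. Stack=[E] ptr=9 lookahead=$ remaining=[$]
Step 24: accept. Stack=[E] ptr=9 lookahead=$ remaining=[$]

Answer: 24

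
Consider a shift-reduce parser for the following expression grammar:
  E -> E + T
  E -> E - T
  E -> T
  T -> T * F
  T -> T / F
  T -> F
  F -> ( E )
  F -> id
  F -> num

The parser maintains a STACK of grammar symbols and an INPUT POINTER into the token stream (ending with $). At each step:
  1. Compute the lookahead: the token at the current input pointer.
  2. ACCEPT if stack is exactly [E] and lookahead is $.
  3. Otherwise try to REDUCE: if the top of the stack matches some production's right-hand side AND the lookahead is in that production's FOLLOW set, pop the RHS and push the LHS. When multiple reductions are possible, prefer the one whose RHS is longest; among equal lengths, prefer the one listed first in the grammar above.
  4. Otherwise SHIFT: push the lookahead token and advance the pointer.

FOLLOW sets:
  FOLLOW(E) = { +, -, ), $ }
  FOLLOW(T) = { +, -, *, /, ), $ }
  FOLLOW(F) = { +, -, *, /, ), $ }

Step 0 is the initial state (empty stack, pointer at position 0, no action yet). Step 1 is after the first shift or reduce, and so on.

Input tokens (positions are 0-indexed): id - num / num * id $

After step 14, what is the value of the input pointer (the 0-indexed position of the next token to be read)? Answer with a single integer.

Answer: 7

Derivation:
Step 1: shift id. Stack=[id] ptr=1 lookahead=- remaining=[- num / num * id $]
Step 2: reduce F->id. Stack=[F] ptr=1 lookahead=- remaining=[- num / num * id $]
Step 3: reduce T->F. Stack=[T] ptr=1 lookahead=- remaining=[- num / num * id $]
Step 4: reduce E->T. Stack=[E] ptr=1 lookahead=- remaining=[- num / num * id $]
Step 5: shift -. Stack=[E -] ptr=2 lookahead=num remaining=[num / num * id $]
Step 6: shift num. Stack=[E - num] ptr=3 lookahead=/ remaining=[/ num * id $]
Step 7: reduce F->num. Stack=[E - F] ptr=3 lookahead=/ remaining=[/ num * id $]
Step 8: reduce T->F. Stack=[E - T] ptr=3 lookahead=/ remaining=[/ num * id $]
Step 9: shift /. Stack=[E - T /] ptr=4 lookahead=num remaining=[num * id $]
Step 10: shift num. Stack=[E - T / num] ptr=5 lookahead=* remaining=[* id $]
Step 11: reduce F->num. Stack=[E - T / F] ptr=5 lookahead=* remaining=[* id $]
Step 12: reduce T->T / F. Stack=[E - T] ptr=5 lookahead=* remaining=[* id $]
Step 13: shift *. Stack=[E - T *] ptr=6 lookahead=id remaining=[id $]
Step 14: shift id. Stack=[E - T * id] ptr=7 lookahead=$ remaining=[$]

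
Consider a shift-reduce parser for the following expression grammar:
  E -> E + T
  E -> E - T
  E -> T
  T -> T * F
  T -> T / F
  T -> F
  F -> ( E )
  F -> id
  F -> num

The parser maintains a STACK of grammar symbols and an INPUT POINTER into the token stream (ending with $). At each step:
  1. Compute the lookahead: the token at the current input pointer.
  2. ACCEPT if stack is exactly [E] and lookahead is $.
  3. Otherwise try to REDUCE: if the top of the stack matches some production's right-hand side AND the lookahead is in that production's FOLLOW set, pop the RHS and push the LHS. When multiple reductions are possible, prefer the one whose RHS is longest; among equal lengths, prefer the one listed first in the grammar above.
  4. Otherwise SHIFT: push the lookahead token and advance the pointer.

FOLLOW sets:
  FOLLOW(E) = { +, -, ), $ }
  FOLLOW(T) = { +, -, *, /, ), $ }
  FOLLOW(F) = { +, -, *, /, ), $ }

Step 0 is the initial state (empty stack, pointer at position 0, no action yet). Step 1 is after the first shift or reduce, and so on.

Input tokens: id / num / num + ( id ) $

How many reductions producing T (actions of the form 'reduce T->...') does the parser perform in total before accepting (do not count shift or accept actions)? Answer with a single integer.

Answer: 5

Derivation:
Step 1: shift id. Stack=[id] ptr=1 lookahead=/ remaining=[/ num / num + ( id ) $]
Step 2: reduce F->id. Stack=[F] ptr=1 lookahead=/ remaining=[/ num / num + ( id ) $]
Step 3: reduce T->F. Stack=[T] ptr=1 lookahead=/ remaining=[/ num / num + ( id ) $]
Step 4: shift /. Stack=[T /] ptr=2 lookahead=num remaining=[num / num + ( id ) $]
Step 5: shift num. Stack=[T / num] ptr=3 lookahead=/ remaining=[/ num + ( id ) $]
Step 6: reduce F->num. Stack=[T / F] ptr=3 lookahead=/ remaining=[/ num + ( id ) $]
Step 7: reduce T->T / F. Stack=[T] ptr=3 lookahead=/ remaining=[/ num + ( id ) $]
Step 8: shift /. Stack=[T /] ptr=4 lookahead=num remaining=[num + ( id ) $]
Step 9: shift num. Stack=[T / num] ptr=5 lookahead=+ remaining=[+ ( id ) $]
Step 10: reduce F->num. Stack=[T / F] ptr=5 lookahead=+ remaining=[+ ( id ) $]
Step 11: reduce T->T / F. Stack=[T] ptr=5 lookahead=+ remaining=[+ ( id ) $]
Step 12: reduce E->T. Stack=[E] ptr=5 lookahead=+ remaining=[+ ( id ) $]
Step 13: shift +. Stack=[E +] ptr=6 lookahead=( remaining=[( id ) $]
Step 14: shift (. Stack=[E + (] ptr=7 lookahead=id remaining=[id ) $]
Step 15: shift id. Stack=[E + ( id] ptr=8 lookahead=) remaining=[) $]
Step 16: reduce F->id. Stack=[E + ( F] ptr=8 lookahead=) remaining=[) $]
Step 17: reduce T->F. Stack=[E + ( T] ptr=8 lookahead=) remaining=[) $]
Step 18: reduce E->T. Stack=[E + ( E] ptr=8 lookahead=) remaining=[) $]
Step 19: shift ). Stack=[E + ( E )] ptr=9 lookahead=$ remaining=[$]
Step 20: reduce F->( E ). Stack=[E + F] ptr=9 lookahead=$ remaining=[$]
Step 21: reduce T->F. Stack=[E + T] ptr=9 lookahead=$ remaining=[$]
Step 22: reduce E->E + T. Stack=[E] ptr=9 lookahead=$ remaining=[$]
Step 23: accept. Stack=[E] ptr=9 lookahead=$ remaining=[$]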